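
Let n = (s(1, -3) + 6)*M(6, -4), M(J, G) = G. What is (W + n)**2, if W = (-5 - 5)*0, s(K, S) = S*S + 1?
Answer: 4096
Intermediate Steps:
s(K, S) = 1 + S**2 (s(K, S) = S**2 + 1 = 1 + S**2)
n = -64 (n = ((1 + (-3)**2) + 6)*(-4) = ((1 + 9) + 6)*(-4) = (10 + 6)*(-4) = 16*(-4) = -64)
W = 0 (W = -10*0 = 0)
(W + n)**2 = (0 - 64)**2 = (-64)**2 = 4096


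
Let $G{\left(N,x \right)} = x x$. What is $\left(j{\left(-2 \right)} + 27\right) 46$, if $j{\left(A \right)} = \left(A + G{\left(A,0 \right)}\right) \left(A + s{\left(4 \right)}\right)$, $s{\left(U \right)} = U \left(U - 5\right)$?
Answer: $1794$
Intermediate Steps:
$G{\left(N,x \right)} = x^{2}$
$s{\left(U \right)} = U \left(-5 + U\right)$
$j{\left(A \right)} = A \left(-4 + A\right)$ ($j{\left(A \right)} = \left(A + 0^{2}\right) \left(A + 4 \left(-5 + 4\right)\right) = \left(A + 0\right) \left(A + 4 \left(-1\right)\right) = A \left(A - 4\right) = A \left(-4 + A\right)$)
$\left(j{\left(-2 \right)} + 27\right) 46 = \left(- 2 \left(-4 - 2\right) + 27\right) 46 = \left(\left(-2\right) \left(-6\right) + 27\right) 46 = \left(12 + 27\right) 46 = 39 \cdot 46 = 1794$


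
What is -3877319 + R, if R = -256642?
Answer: -4133961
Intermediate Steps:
-3877319 + R = -3877319 - 256642 = -4133961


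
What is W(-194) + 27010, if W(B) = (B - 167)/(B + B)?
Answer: 10480241/388 ≈ 27011.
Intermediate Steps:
W(B) = (-167 + B)/(2*B) (W(B) = (-167 + B)/((2*B)) = (-167 + B)*(1/(2*B)) = (-167 + B)/(2*B))
W(-194) + 27010 = (1/2)*(-167 - 194)/(-194) + 27010 = (1/2)*(-1/194)*(-361) + 27010 = 361/388 + 27010 = 10480241/388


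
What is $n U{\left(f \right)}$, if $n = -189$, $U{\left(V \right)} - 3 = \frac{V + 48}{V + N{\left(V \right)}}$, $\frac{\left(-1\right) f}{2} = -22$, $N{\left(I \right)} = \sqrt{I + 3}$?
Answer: $- \frac{1836135}{1889} + \frac{17388 \sqrt{47}}{1889} \approx -908.91$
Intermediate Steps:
$N{\left(I \right)} = \sqrt{3 + I}$
$f = 44$ ($f = \left(-2\right) \left(-22\right) = 44$)
$U{\left(V \right)} = 3 + \frac{48 + V}{V + \sqrt{3 + V}}$ ($U{\left(V \right)} = 3 + \frac{V + 48}{V + \sqrt{3 + V}} = 3 + \frac{48 + V}{V + \sqrt{3 + V}}$)
$n U{\left(f \right)} = - 189 \frac{48 + 3 \sqrt{3 + 44} + 4 \cdot 44}{44 + \sqrt{3 + 44}} = - 189 \frac{48 + 3 \sqrt{47} + 176}{44 + \sqrt{47}} = - 189 \frac{224 + 3 \sqrt{47}}{44 + \sqrt{47}} = - \frac{189 \left(224 + 3 \sqrt{47}\right)}{44 + \sqrt{47}}$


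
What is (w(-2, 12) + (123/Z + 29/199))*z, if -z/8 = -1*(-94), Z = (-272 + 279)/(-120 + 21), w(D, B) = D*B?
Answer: 1847251904/1393 ≈ 1.3261e+6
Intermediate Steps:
w(D, B) = B*D
Z = -7/99 (Z = 7/(-99) = 7*(-1/99) = -7/99 ≈ -0.070707)
z = -752 (z = -(-8)*(-94) = -8*94 = -752)
(w(-2, 12) + (123/Z + 29/199))*z = (12*(-2) + (123/(-7/99) + 29/199))*(-752) = (-24 + (123*(-99/7) + 29*(1/199)))*(-752) = (-24 + (-12177/7 + 29/199))*(-752) = (-24 - 2423020/1393)*(-752) = -2456452/1393*(-752) = 1847251904/1393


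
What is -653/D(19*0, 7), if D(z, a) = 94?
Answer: -653/94 ≈ -6.9468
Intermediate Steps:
-653/D(19*0, 7) = -653/94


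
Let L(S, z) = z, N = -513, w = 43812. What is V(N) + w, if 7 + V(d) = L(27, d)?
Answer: 43292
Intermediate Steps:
V(d) = -7 + d
V(N) + w = (-7 - 513) + 43812 = -520 + 43812 = 43292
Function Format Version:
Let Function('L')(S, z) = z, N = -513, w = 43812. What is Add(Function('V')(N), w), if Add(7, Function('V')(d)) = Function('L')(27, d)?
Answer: 43292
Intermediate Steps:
Function('V')(d) = Add(-7, d)
Add(Function('V')(N), w) = Add(Add(-7, -513), 43812) = Add(-520, 43812) = 43292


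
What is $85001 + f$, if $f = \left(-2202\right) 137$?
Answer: $-216673$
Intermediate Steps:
$f = -301674$
$85001 + f = 85001 - 301674 = -216673$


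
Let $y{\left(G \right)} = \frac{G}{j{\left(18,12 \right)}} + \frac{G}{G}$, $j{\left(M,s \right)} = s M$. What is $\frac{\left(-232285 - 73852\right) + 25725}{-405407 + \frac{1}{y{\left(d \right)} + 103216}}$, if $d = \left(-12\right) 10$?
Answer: $\frac{260488166576}{376602021827} \approx 0.69168$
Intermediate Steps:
$j{\left(M,s \right)} = M s$
$d = -120$
$y{\left(G \right)} = 1 + \frac{G}{216}$ ($y{\left(G \right)} = \frac{G}{18 \cdot 12} + \frac{G}{G} = \frac{G}{216} + 1 = 1 + \frac{G}{216}$)
$\frac{\left(-232285 - 73852\right) + 25725}{-405407 + \frac{1}{y{\left(d \right)} + 103216}} = \frac{\left(-232285 - 73852\right) + 25725}{-405407 + \frac{1}{\left(1 + \frac{1}{216} \left(-120\right)\right) + 103216}} = \frac{-306137 + 25725}{-405407 + \frac{1}{\left(1 - \frac{5}{9}\right) + 103216}} = - \frac{280412}{-405407 + \frac{1}{\frac{4}{9} + 103216}} = - \frac{280412}{-405407 + \frac{1}{\frac{928948}{9}}} = - \frac{280412}{-405407 + \frac{9}{928948}} = - \frac{280412}{- \frac{376602021827}{928948}} = \left(-280412\right) \left(- \frac{928948}{376602021827}\right) = \frac{260488166576}{376602021827}$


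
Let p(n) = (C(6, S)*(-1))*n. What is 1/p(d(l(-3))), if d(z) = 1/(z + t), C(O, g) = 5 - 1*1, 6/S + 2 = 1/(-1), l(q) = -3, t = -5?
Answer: 2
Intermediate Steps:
S = -2 (S = 6/(-2 + 1/(-1)) = 6/(-2 - 1) = 6/(-3) = 6*(-1/3) = -2)
C(O, g) = 4 (C(O, g) = 5 - 1 = 4)
d(z) = 1/(-5 + z) (d(z) = 1/(z - 5) = 1/(-5 + z))
p(n) = -4*n (p(n) = (4*(-1))*n = -4*n)
1/p(d(l(-3))) = 1/(-4/(-5 - 3)) = 1/(-4/(-8)) = 1/(-4*(-1/8)) = 1/(1/2) = 2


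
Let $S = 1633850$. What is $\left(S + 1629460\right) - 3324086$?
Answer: $-60776$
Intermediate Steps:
$\left(S + 1629460\right) - 3324086 = \left(1633850 + 1629460\right) - 3324086 = 3263310 - 3324086 = -60776$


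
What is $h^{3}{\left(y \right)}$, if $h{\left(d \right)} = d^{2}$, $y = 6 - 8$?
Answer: $64$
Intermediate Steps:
$y = -2$ ($y = 6 - 8 = -2$)
$h^{3}{\left(y \right)} = \left(\left(-2\right)^{2}\right)^{3} = 4^{3} = 64$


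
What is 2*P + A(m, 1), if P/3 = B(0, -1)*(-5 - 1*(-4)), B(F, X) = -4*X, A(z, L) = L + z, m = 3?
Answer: -20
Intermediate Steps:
P = -12 (P = 3*((-4*(-1))*(-5 - 1*(-4))) = 3*(4*(-5 + 4)) = 3*(4*(-1)) = 3*(-4) = -12)
2*P + A(m, 1) = 2*(-12) + (1 + 3) = -24 + 4 = -20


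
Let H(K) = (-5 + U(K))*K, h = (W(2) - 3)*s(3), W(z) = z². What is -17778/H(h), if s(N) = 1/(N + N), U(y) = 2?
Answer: 35556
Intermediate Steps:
s(N) = 1/(2*N)
h = ⅙ (h = (2² - 3)*((½)/3) = (4 - 3)*((½)*(⅓)) = 1*(⅙) = ⅙ ≈ 0.16667)
H(K) = -3*K (H(K) = (-5 + 2)*K = -3*K)
-17778/H(h) = -17778/((-3*⅙)) = -17778/(-½) = -17778*(-2) = 35556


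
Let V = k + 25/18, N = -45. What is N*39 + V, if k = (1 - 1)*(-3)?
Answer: -31565/18 ≈ -1753.6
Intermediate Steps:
k = 0 (k = 0*(-3) = 0)
V = 25/18 (V = 0 + 25/18 = 25/18 ≈ 1.3889)
N*39 + V = -45*39 + 25/18 = -1755 + 25/18 = -31565/18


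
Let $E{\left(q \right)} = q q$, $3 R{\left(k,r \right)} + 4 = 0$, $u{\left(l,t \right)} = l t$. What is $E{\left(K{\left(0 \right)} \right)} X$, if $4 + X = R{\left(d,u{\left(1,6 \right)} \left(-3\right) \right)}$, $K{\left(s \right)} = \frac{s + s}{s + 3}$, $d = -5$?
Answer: $0$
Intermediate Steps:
$R{\left(k,r \right)} = - \frac{4}{3}$ ($R{\left(k,r \right)} = - \frac{4}{3} + \frac{1}{3} \cdot 0 = - \frac{4}{3} + 0 = - \frac{4}{3}$)
$K{\left(s \right)} = \frac{2 s}{3 + s}$
$E{\left(q \right)} = q^{2}$
$X = - \frac{16}{3}$ ($X = -4 - \frac{4}{3} = - \frac{16}{3} \approx -5.3333$)
$E{\left(K{\left(0 \right)} \right)} X = \left(2 \cdot 0 \frac{1}{3 + 0}\right)^{2} \left(- \frac{16}{3}\right) = \left(2 \cdot 0 \cdot \frac{1}{3}\right)^{2} \left(- \frac{16}{3}\right) = 0^{2} \left(- \frac{16}{3}\right) = 0 \left(- \frac{16}{3}\right) = 0$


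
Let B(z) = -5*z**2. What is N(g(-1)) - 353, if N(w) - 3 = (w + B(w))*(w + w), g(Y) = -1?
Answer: -338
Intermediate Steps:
N(w) = 3 + 2*w*(w - 5*w**2) (N(w) = 3 + (w - 5*w**2)*(w + w) = 3 + (w - 5*w**2)*(2*w) = 3 + 2*w*(w - 5*w**2))
N(g(-1)) - 353 = (3 - 10*(-1)**3 + 2*(-1)**2) - 353 = (3 - 10*(-1) + 2*1) - 353 = (3 + 10 + 2) - 353 = 15 - 353 = -338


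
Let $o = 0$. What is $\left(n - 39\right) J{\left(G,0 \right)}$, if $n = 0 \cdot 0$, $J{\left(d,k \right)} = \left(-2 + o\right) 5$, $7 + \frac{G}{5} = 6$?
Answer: $390$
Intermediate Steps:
$G = -5$ ($G = -35 + 5 \cdot 6 = -35 + 30 = -5$)
$J{\left(d,k \right)} = -10$ ($J{\left(d,k \right)} = \left(-2 + 0\right) 5 = \left(-2\right) 5 = -10$)
$n = 0$
$\left(n - 39\right) J{\left(G,0 \right)} = \left(0 - 39\right) \left(-10\right) = \left(-39\right) \left(-10\right) = 390$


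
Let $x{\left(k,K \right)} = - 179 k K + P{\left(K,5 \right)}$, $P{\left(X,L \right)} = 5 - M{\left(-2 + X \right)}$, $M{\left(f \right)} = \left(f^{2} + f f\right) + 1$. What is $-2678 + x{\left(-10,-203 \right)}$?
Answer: $-450094$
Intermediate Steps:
$M{\left(f \right)} = 1 + 2 f^{2}$ ($M{\left(f \right)} = \left(f^{2} + f^{2}\right) + 1 = 2 f^{2} + 1 = 1 + 2 f^{2}$)
$P{\left(X,L \right)} = 4 - 2 \left(-2 + X\right)^{2}$ ($P{\left(X,L \right)} = 5 - \left(1 + 2 \left(-2 + X\right)^{2}\right) = 4 - 2 \left(-2 + X\right)^{2}$)
$x{\left(k,K \right)} = 4 - 2 \left(-2 + K\right)^{2} - 179 K k$ ($x{\left(k,K \right)} = - 179 k K - \left(-4 + 2 \left(-2 + K\right)^{2}\right) = - 179 K k - \left(-4 + 2 \left(-2 + K\right)^{2}\right) = 4 - 2 \left(-2 + K\right)^{2} - 179 K k$)
$-2678 + x{\left(-10,-203 \right)} = -2678 - \left(-4 + 363370 + 2 \left(-2 - 203\right)^{2}\right) = -2678 - \left(363366 + 84050\right) = -2678 - 447416 = -450094$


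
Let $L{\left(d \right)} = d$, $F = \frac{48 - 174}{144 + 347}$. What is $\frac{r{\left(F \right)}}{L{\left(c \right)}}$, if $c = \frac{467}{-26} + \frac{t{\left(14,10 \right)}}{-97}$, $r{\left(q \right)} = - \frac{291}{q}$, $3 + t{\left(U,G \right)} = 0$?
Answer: $- \frac{60057647}{949641} \approx -63.242$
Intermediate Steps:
$t{\left(U,G \right)} = -3$ ($t{\left(U,G \right)} = -3 + 0 = -3$)
$F = - \frac{126}{491} \approx -0.25662$
$c = - \frac{45221}{2522}$ ($c = \frac{467}{-26} - \frac{3}{-97} = 467 \left(- \frac{1}{26}\right) - - \frac{3}{97} = - \frac{467}{26} + \frac{3}{97} = - \frac{45221}{2522} \approx -17.931$)
$\frac{r{\left(F \right)}}{L{\left(c \right)}} = \frac{\left(-291\right) \frac{1}{- \frac{126}{491}}}{- \frac{45221}{2522}} = \left(-291\right) \left(- \frac{491}{126}\right) \left(- \frac{2522}{45221}\right) = \frac{47627}{42} \left(- \frac{2522}{45221}\right) = - \frac{60057647}{949641}$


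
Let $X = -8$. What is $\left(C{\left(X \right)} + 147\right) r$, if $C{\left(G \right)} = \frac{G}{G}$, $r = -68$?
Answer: $-10064$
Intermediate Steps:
$C{\left(G \right)} = 1$
$\left(C{\left(X \right)} + 147\right) r = \left(1 + 147\right) \left(-68\right) = 148 \left(-68\right) = -10064$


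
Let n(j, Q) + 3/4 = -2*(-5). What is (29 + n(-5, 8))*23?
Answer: 3519/4 ≈ 879.75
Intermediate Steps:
n(j, Q) = 37/4 (n(j, Q) = -3/4 - 2*(-5) = -3/4 + 10 = 37/4)
(29 + n(-5, 8))*23 = (29 + 37/4)*23 = (153/4)*23 = 3519/4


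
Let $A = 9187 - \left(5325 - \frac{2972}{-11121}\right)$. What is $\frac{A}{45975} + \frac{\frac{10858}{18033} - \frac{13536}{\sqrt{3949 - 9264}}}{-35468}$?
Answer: $\frac{915422749778599}{10900564936467030} - \frac{3384 i \sqrt{5315}}{47128105} \approx 0.083979 - 0.0052348 i$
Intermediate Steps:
$A = \frac{42946330}{11121}$ ($A = 9187 - \left(5325 - 2972 \left(- \frac{1}{11121}\right)\right) = 9187 - \left(5325 - - \frac{2972}{11121}\right) = 9187 - \left(5325 + \frac{2972}{11121}\right) = 9187 - \frac{59222297}{11121} = \frac{42946330}{11121} \approx 3861.7$)
$\frac{A}{45975} + \frac{\frac{10858}{18033} - \frac{13536}{\sqrt{3949 - 9264}}}{-35468} = \frac{42946330}{11121 \cdot 45975} + \frac{\frac{10858}{18033} - \frac{13536}{\sqrt{3949 - 9264}}}{-35468} = \frac{42946330}{11121} \cdot \frac{1}{45975} + \left(10858 \cdot \frac{1}{18033} - \frac{13536}{\sqrt{-5315}}\right) \left(- \frac{1}{35468}\right) = \frac{8589266}{102257595} + \left(\frac{10858}{18033} - \frac{13536}{i \sqrt{5315}}\right) \left(- \frac{1}{35468}\right) = \frac{8589266}{102257595} + \left(\frac{10858}{18033} - 13536 \left(- \frac{i \sqrt{5315}}{5315}\right)\right) \left(- \frac{1}{35468}\right) = \frac{8589266}{102257595} + \left(\frac{10858}{18033} + \frac{13536 i \sqrt{5315}}{5315}\right) \left(- \frac{1}{35468}\right) = \frac{8589266}{102257595} - \left(\frac{5429}{319797222} + \frac{3384 i \sqrt{5315}}{47128105}\right) = \frac{915422749778599}{10900564936467030} - \frac{3384 i \sqrt{5315}}{47128105}$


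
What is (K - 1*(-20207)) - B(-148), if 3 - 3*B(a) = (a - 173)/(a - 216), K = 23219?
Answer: 15806807/364 ≈ 43425.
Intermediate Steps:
B(a) = 1 - (-173 + a)/(3*(-216 + a)) (B(a) = 1 - (a - 173)/(3*(a - 216)) = 1 - (-173 + a)/(3*(-216 + a)))
(K - 1*(-20207)) - B(-148) = (23219 - 1*(-20207)) - (-475 + 2*(-148))/(3*(-216 - 148)) = (23219 + 20207) - (-475 - 296)/(3*(-364)) = 43426 - (-1)*(-771)/(3*364) = 43426 - 1*257/364 = 43426 - 257/364 = 15806807/364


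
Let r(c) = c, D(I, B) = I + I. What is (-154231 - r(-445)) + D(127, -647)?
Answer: -153532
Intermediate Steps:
D(I, B) = 2*I
(-154231 - r(-445)) + D(127, -647) = (-154231 - 1*(-445)) + 2*127 = (-154231 + 445) + 254 = -153786 + 254 = -153532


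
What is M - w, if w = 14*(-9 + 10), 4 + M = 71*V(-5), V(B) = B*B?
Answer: 1757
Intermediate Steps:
V(B) = B²
M = 1771 (M = -4 + 71*(-5)² = -4 + 71*25 = -4 + 1775 = 1771)
w = 14 (w = 14*1 = 14)
M - w = 1771 - 1*14 = 1771 - 14 = 1757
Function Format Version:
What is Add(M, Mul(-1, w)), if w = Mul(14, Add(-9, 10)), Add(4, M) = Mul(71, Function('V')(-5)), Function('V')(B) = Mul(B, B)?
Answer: 1757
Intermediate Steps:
Function('V')(B) = Pow(B, 2)
M = 1771 (M = Add(-4, Mul(71, Pow(-5, 2))) = Add(-4, Mul(71, 25)) = Add(-4, 1775) = 1771)
w = 14 (w = Mul(14, 1) = 14)
Add(M, Mul(-1, w)) = Add(1771, Mul(-1, 14)) = Add(1771, -14) = 1757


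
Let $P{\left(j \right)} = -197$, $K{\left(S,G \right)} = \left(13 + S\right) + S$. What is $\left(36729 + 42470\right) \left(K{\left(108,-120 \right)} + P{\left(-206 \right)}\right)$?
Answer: $2534368$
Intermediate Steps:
$K{\left(S,G \right)} = 13 + 2 S$
$\left(36729 + 42470\right) \left(K{\left(108,-120 \right)} + P{\left(-206 \right)}\right) = \left(36729 + 42470\right) \left(\left(13 + 2 \cdot 108\right) - 197\right) = 79199 \left(\left(13 + 216\right) - 197\right) = 79199 \left(229 - 197\right) = 79199 \cdot 32 = 2534368$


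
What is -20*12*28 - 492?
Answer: -7212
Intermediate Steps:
-20*12*28 - 492 = -240*28 - 492 = -6720 - 492 = -7212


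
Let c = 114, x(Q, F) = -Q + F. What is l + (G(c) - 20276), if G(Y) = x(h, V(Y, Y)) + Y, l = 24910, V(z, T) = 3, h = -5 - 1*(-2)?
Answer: 4754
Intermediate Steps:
h = -3 (h = -5 + 2 = -3)
x(Q, F) = F - Q
G(Y) = 6 + Y (G(Y) = (3 - 1*(-3)) + Y = (3 + 3) + Y = 6 + Y)
l + (G(c) - 20276) = 24910 + ((6 + 114) - 20276) = 24910 + (120 - 20276) = 24910 - 20156 = 4754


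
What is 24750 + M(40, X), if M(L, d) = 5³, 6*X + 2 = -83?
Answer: 24875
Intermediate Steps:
X = -85/6 (X = -⅓ + (⅙)*(-83) = -⅓ - 83/6 = -85/6 ≈ -14.167)
M(L, d) = 125
24750 + M(40, X) = 24750 + 125 = 24875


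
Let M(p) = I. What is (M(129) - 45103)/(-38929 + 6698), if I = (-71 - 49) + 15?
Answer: 45208/32231 ≈ 1.4026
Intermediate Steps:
I = -105 (I = -120 + 15 = -105)
M(p) = -105
(M(129) - 45103)/(-38929 + 6698) = (-105 - 45103)/(-38929 + 6698) = -45208/(-32231) = -45208*(-1/32231) = 45208/32231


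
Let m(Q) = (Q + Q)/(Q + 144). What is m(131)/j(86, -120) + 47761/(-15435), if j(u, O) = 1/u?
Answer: 9561347/121275 ≈ 78.840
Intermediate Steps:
m(Q) = 2*Q/(144 + Q) (m(Q) = (2*Q)/(144 + Q) = 2*Q/(144 + Q))
m(131)/j(86, -120) + 47761/(-15435) = (2*131/(144 + 131))/(1/86) + 47761/(-15435) = (2*131/275)/(1/86) + 47761*(-1/15435) = (2*131*(1/275))*86 - 6823/2205 = (262/275)*86 - 6823/2205 = 22532/275 - 6823/2205 = 9561347/121275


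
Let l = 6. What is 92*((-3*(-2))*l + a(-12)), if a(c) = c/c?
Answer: 3404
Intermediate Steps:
a(c) = 1
92*((-3*(-2))*l + a(-12)) = 92*(-3*(-2)*6 + 1) = 92*(6*6 + 1) = 92*(36 + 1) = 92*37 = 3404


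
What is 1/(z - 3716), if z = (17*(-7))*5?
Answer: -1/4311 ≈ -0.00023196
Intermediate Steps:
z = -595 (z = -119*5 = -595)
1/(z - 3716) = 1/(-595 - 3716) = 1/(-4311) = -1/4311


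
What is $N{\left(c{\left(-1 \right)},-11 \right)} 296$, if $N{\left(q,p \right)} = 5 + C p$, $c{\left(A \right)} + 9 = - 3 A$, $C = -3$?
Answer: $11248$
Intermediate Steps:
$c{\left(A \right)} = -9 - 3 A$
$N{\left(q,p \right)} = 5 - 3 p$
$N{\left(c{\left(-1 \right)},-11 \right)} 296 = \left(5 - -33\right) 296 = \left(5 + 33\right) 296 = 38 \cdot 296 = 11248$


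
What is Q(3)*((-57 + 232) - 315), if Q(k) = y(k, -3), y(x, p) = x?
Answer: -420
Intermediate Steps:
Q(k) = k
Q(3)*((-57 + 232) - 315) = 3*((-57 + 232) - 315) = 3*(175 - 315) = 3*(-140) = -420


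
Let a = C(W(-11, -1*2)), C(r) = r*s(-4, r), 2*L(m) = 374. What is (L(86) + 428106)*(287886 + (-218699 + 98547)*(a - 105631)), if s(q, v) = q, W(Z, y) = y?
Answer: 5435510398152526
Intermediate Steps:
L(m) = 187 (L(m) = (1/2)*374 = 187)
C(r) = -4*r (C(r) = r*(-4) = -4*r)
a = 8 (a = -(-4)*2 = -4*(-2) = 8)
(L(86) + 428106)*(287886 + (-218699 + 98547)*(a - 105631)) = (187 + 428106)*(287886 + (-218699 + 98547)*(8 - 105631)) = 428293*(287886 - 120152*(-105623)) = 428293*(287886 + 12690814696) = 428293*12691102582 = 5435510398152526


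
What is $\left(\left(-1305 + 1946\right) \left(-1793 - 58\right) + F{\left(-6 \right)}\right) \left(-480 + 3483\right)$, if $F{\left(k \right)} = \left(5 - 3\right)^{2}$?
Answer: $-3563020461$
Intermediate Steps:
$F{\left(k \right)} = 4$ ($F{\left(k \right)} = 2^{2} = 4$)
$\left(\left(-1305 + 1946\right) \left(-1793 - 58\right) + F{\left(-6 \right)}\right) \left(-480 + 3483\right) = \left(\left(-1305 + 1946\right) \left(-1793 - 58\right) + 4\right) \left(-480 + 3483\right) = \left(641 \left(-1851\right) + 4\right) 3003 = \left(-1186491 + 4\right) 3003 = \left(-1186487\right) 3003 = -3563020461$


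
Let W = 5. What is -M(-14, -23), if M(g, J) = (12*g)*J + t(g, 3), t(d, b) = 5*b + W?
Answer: -3884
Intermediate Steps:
t(d, b) = 5 + 5*b (t(d, b) = 5*b + 5 = 5 + 5*b)
M(g, J) = 20 + 12*J*g (M(g, J) = (12*g)*J + (5 + 5*3) = 12*J*g + (5 + 15) = 12*J*g + 20 = 20 + 12*J*g)
-M(-14, -23) = -(20 + 12*(-23)*(-14)) = -(20 + 3864) = -1*3884 = -3884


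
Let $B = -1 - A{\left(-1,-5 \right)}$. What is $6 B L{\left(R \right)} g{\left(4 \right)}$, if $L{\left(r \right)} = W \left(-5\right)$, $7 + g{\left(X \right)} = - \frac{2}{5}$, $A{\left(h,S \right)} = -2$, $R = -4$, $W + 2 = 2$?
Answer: $0$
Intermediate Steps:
$W = 0$ ($W = -2 + 2 = 0$)
$g{\left(X \right)} = - \frac{37}{5}$ ($g{\left(X \right)} = -7 - \frac{2}{5} = - \frac{37}{5}$)
$B = 1$ ($B = -1 - -2 = -1 + 2 = 1$)
$L{\left(r \right)} = 0$ ($L{\left(r \right)} = 0 \left(-5\right) = 0$)
$6 B L{\left(R \right)} g{\left(4 \right)} = 6 \cdot 1 \cdot 0 \left(- \frac{37}{5}\right) = 6 \cdot 0 \left(- \frac{37}{5}\right) = 0 \left(- \frac{37}{5}\right) = 0$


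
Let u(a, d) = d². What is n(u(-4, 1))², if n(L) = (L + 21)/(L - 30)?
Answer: 484/841 ≈ 0.57551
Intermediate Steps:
n(L) = (21 + L)/(-30 + L)
n(u(-4, 1))² = ((21 + 1²)/(-30 + 1²))² = ((21 + 1)/(-30 + 1))² = (22/(-29))² = (-1/29*22)² = (-22/29)² = 484/841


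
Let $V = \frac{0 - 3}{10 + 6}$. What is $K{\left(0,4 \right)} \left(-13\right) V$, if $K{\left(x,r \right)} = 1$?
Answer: $\frac{39}{16} \approx 2.4375$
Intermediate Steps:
$V = - \frac{3}{16} \approx -0.1875$
$K{\left(0,4 \right)} \left(-13\right) V = 1 \left(-13\right) \left(- \frac{3}{16}\right) = \left(-13\right) \left(- \frac{3}{16}\right) = \frac{39}{16}$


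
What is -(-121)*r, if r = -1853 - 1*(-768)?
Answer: -131285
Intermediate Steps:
r = -1085 (r = -1853 + 768 = -1085)
-(-121)*r = -(-121)*(-1085) = -1*131285 = -131285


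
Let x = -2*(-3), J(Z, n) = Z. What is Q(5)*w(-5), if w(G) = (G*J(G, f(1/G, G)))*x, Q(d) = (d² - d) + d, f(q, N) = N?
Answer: 3750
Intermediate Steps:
x = 6
Q(d) = d²
w(G) = 6*G² (w(G) = (G*G)*6 = G²*6 = 6*G²)
Q(5)*w(-5) = 5²*(6*(-5)²) = 25*(6*25) = 25*150 = 3750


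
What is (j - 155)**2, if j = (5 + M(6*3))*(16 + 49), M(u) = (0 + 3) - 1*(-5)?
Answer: 476100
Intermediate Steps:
M(u) = 8 (M(u) = 3 + 5 = 8)
j = 845 (j = (5 + 8)*(16 + 49) = 13*65 = 845)
(j - 155)**2 = (845 - 155)**2 = 690**2 = 476100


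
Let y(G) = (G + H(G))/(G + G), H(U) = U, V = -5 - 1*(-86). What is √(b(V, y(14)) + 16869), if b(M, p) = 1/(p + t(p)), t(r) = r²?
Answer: √67478/2 ≈ 129.88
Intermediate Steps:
V = 81 (V = -5 + 86 = 81)
y(G) = 1 (y(G) = (G + G)/(G + G) = (2*G)/((2*G)) = (2*G)*(1/(2*G)) = 1)
b(M, p) = 1/(p + p²)
√(b(V, y(14)) + 16869) = √(1/(1*(1 + 1)) + 16869) = √(1/2 + 16869) = √(1*(½) + 16869) = √(½ + 16869) = √(33739/2) = √67478/2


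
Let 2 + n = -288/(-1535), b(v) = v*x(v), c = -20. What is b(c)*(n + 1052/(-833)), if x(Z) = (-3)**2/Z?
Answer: -35390034/1278655 ≈ -27.678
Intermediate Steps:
x(Z) = 9/Z
b(v) = 9 (b(v) = v*(9/v) = 9)
n = -2782/1535 (n = -2 - 288/(-1535) = -2 - 288*(-1/1535) = -2 + 288/1535 = -2782/1535 ≈ -1.8124)
b(c)*(n + 1052/(-833)) = 9*(-2782/1535 + 1052/(-833)) = 9*(-2782/1535 + 1052*(-1/833)) = 9*(-2782/1535 - 1052/833) = 9*(-3932226/1278655) = -35390034/1278655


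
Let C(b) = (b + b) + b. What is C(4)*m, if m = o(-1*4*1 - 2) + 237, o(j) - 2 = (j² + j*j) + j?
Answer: 3660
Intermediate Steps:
C(b) = 3*b (C(b) = 2*b + b = 3*b)
o(j) = 2 + j + 2*j² (o(j) = 2 + ((j² + j*j) + j) = 2 + ((j² + j²) + j) = 2 + (2*j² + j) = 2 + (j + 2*j²) = 2 + j + 2*j²)
m = 305 (m = (2 + (-1*4*1 - 2) + 2*(-1*4*1 - 2)²) + 237 = (2 + (-4*1 - 2) + 2*(-4*1 - 2)²) + 237 = (2 + (-4 - 2) + 2*(-4 - 2)²) + 237 = (2 - 6 + 2*(-6)²) + 237 = (2 - 6 + 2*36) + 237 = (2 - 6 + 72) + 237 = 68 + 237 = 305)
C(4)*m = (3*4)*305 = 12*305 = 3660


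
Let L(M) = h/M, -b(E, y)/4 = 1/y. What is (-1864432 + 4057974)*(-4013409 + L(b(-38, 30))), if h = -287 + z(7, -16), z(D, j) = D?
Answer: -8798974766478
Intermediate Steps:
b(E, y) = -4/y
h = -280 (h = -287 + 7 = -280)
L(M) = -280/M
(-1864432 + 4057974)*(-4013409 + L(b(-38, 30))) = (-1864432 + 4057974)*(-4013409 - 280/((-4/30))) = 2193542*(-4013409 - 280/((-4*1/30))) = 2193542*(-4013409 - 280/(-2/15)) = 2193542*(-4013409 - 280*(-15/2)) = 2193542*(-4013409 + 2100) = 2193542*(-4011309) = -8798974766478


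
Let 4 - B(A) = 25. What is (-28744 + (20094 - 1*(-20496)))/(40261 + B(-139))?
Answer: 5923/20120 ≈ 0.29438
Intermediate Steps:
B(A) = -21 (B(A) = 4 - 1*25 = 4 - 25 = -21)
(-28744 + (20094 - 1*(-20496)))/(40261 + B(-139)) = (-28744 + (20094 - 1*(-20496)))/(40261 - 21) = (-28744 + (20094 + 20496))/40240 = (-28744 + 40590)*(1/40240) = 11846*(1/40240) = 5923/20120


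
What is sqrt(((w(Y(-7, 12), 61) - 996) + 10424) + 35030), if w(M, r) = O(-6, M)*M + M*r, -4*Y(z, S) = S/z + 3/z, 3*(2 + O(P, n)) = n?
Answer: sqrt(34879927)/28 ≈ 210.93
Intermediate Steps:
O(P, n) = -2 + n/3
Y(z, S) = -3/(4*z) - S/(4*z) (Y(z, S) = -(S/z + 3/z)/4 = -(3/z + S/z)/4 = -3/(4*z) - S/(4*z))
w(M, r) = M*r + M*(-2 + M/3) (w(M, r) = (-2 + M/3)*M + M*r = M*(-2 + M/3) + M*r = M*r + M*(-2 + M/3))
sqrt(((w(Y(-7, 12), 61) - 996) + 10424) + 35030) = sqrt(((((1/4)*(-3 - 1*12)/(-7))*(-6 + (1/4)*(-3 - 1*12)/(-7) + 3*61)/3 - 996) + 10424) + 35030) = sqrt(((((1/4)*(-1/7)*(-3 - 12))*(-6 + (1/4)*(-1/7)*(-3 - 12) + 183)/3 - 996) + 10424) + 35030) = sqrt(((((1/4)*(-1/7)*(-15))*(-6 + (1/4)*(-1/7)*(-15) + 183)/3 - 996) + 10424) + 35030) = sqrt((((1/3)*(15/28)*(-6 + 15/28 + 183) - 996) + 10424) + 35030) = sqrt((((1/3)*(15/28)*(4971/28) - 996) + 10424) + 35030) = sqrt(((24855/784 - 996) + 10424) + 35030) = sqrt((-756009/784 + 10424) + 35030) = sqrt(7416407/784 + 35030) = sqrt(34879927/784) = sqrt(34879927)/28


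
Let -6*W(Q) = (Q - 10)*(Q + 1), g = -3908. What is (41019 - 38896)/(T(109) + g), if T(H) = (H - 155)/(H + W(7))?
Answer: -21809/40150 ≈ -0.54319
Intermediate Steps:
W(Q) = -(1 + Q)*(-10 + Q)/6 (W(Q) = -(Q - 10)*(Q + 1)/6 = -(-10 + Q)*(1 + Q)/6 = -(1 + Q)*(-10 + Q)/6)
T(H) = (-155 + H)/(4 + H) (T(H) = (H - 155)/(H + (5/3 - ⅙*7² + (3/2)*7)) = (-155 + H)/(H + (5/3 - ⅙*49 + 21/2)) = (-155 + H)/(H + (5/3 - 49/6 + 21/2)) = (-155 + H)/(H + 4) = (-155 + H)/(4 + H))
(41019 - 38896)/(T(109) + g) = (41019 - 38896)/((-155 + 109)/(4 + 109) - 3908) = 2123/(-46/113 - 3908) = 2123/(-441650/113) = 2123*(-113/441650) = -21809/40150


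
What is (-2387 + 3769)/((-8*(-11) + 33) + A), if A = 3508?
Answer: 1382/3629 ≈ 0.38082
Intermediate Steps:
(-2387 + 3769)/((-8*(-11) + 33) + A) = (-2387 + 3769)/((-8*(-11) + 33) + 3508) = 1382/((88 + 33) + 3508) = 1382/(121 + 3508) = 1382/3629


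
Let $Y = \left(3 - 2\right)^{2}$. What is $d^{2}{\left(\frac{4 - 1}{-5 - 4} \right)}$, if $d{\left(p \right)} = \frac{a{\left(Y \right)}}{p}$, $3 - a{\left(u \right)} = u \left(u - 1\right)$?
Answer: $81$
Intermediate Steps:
$Y = 1$ ($Y = 1^{2} = 1$)
$a{\left(u \right)} = 3 - u \left(-1 + u\right)$ ($a{\left(u \right)} = 3 - u \left(u - 1\right) = 3 - u \left(-1 + u\right)$)
$d{\left(p \right)} = \frac{3}{p}$ ($d{\left(p \right)} = \frac{3 + 1 - 1^{2}}{p} = \frac{3 + 1 - 1}{p} = \frac{3}{p}$)
$d^{2}{\left(\frac{4 - 1}{-5 - 4} \right)} = \left(\frac{3}{\left(4 - 1\right) \frac{1}{-5 - 4}}\right)^{2} = \left(\frac{3}{3 \frac{1}{-9}}\right)^{2} = \left(\frac{3}{3 \left(- \frac{1}{9}\right)}\right)^{2} = \left(\frac{3}{- \frac{1}{3}}\right)^{2} = \left(3 \left(-3\right)\right)^{2} = \left(-9\right)^{2} = 81$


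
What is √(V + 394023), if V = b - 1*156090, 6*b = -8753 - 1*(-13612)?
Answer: √8594742/6 ≈ 488.61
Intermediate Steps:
b = 4859/6 (b = (-8753 - 1*(-13612))/6 = (-8753 + 13612)/6 = (⅙)*4859 = 4859/6 ≈ 809.83)
V = -931681/6 (V = 4859/6 - 1*156090 = 4859/6 - 156090 = -931681/6 ≈ -1.5528e+5)
√(V + 394023) = √(-931681/6 + 394023) = √(1432457/6) = √8594742/6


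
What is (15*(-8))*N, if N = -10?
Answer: 1200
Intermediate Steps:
(15*(-8))*N = (15*(-8))*(-10) = -120*(-10) = 1200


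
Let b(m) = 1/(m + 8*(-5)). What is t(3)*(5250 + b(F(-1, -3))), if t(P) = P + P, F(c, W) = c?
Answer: 1291494/41 ≈ 31500.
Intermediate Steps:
b(m) = 1/(-40 + m) (b(m) = 1/(m - 40) = 1/(-40 + m))
t(P) = 2*P
t(3)*(5250 + b(F(-1, -3))) = (2*3)*(5250 + 1/(-40 - 1)) = 6*(5250 + 1/(-41)) = 6*(5250 - 1/41) = 6*(215249/41) = 1291494/41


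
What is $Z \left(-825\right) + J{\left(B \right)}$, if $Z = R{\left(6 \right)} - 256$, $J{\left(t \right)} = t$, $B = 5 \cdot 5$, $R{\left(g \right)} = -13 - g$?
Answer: $226900$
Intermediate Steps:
$B = 25$
$Z = -275$ ($Z = \left(-13 - 6\right) - 256 = -19 - 256 = -275$)
$Z \left(-825\right) + J{\left(B \right)} = \left(-275\right) \left(-825\right) + 25 = 226875 + 25 = 226900$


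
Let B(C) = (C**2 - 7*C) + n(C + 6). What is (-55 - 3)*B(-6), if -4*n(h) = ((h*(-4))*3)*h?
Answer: -4524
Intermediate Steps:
n(h) = 3*h**2 (n(h) = -(h*(-4))*3*h/4 = --4*h*3*h/4 = -(-12*h)*h/4 = -(-3)*h**2 = 3*h**2)
B(C) = C**2 - 7*C + 3*(6 + C)**2 (B(C) = (C**2 - 7*C) + 3*(C + 6)**2 = (C**2 - 7*C) + 3*(6 + C)**2 = C**2 - 7*C + 3*(6 + C)**2)
(-55 - 3)*B(-6) = (-55 - 3)*(108 + 4*(-6)**2 + 29*(-6)) = -58*(108 + 4*36 - 174) = -58*(108 + 144 - 174) = -58*78 = -4524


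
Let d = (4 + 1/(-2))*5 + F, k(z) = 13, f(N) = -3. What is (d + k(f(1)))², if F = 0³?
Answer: 3721/4 ≈ 930.25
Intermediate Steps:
F = 0
d = 35/2 (d = (4 + 1/(-2))*5 + 0 = (4 - ½)*5 + 0 = (7/2)*5 + 0 = 35/2 + 0 = 35/2 ≈ 17.500)
(d + k(f(1)))² = (35/2 + 13)² = (61/2)² = 3721/4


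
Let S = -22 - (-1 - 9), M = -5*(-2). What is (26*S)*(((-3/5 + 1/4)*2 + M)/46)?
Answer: -7254/115 ≈ -63.078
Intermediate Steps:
M = 10
S = -12 (S = -22 - 1*(-10) = -22 + 10 = -12)
(26*S)*(((-3/5 + 1/4)*2 + M)/46) = (26*(-12))*(((-3/5 + 1/4)*2 + 10)/46) = -312*((-3*1/5 + 1*(1/4))*2 + 10)/46 = -312*((-3/5 + 1/4)*2 + 10)/46 = -312*(-7/20*2 + 10)/46 = -312*(-7/10 + 10)/46 = -14508/(5*46) = -312*93/460 = -7254/115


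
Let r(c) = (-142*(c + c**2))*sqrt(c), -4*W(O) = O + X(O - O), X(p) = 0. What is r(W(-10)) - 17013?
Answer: -17013 - 2485*sqrt(10)/4 ≈ -18978.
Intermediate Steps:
W(O) = -O/4 (W(O) = -(O + 0)/4 = -O/4)
r(c) = sqrt(c)*(-142*c - 142*c**2) (r(c) = (-142*c - 142*c**2)*sqrt(c) = sqrt(c)*(-142*c - 142*c**2))
r(W(-10)) - 17013 = 142*(-1/4*(-10))**(3/2)*(-1 - (-1)*(-10)/4) - 17013 = 142*(5/2)**(3/2)*(-1 - 1*5/2) - 17013 = 142*(5*sqrt(10)/4)*(-1 - 5/2) - 17013 = 142*(5*sqrt(10)/4)*(-7/2) - 17013 = -2485*sqrt(10)/4 - 17013 = -17013 - 2485*sqrt(10)/4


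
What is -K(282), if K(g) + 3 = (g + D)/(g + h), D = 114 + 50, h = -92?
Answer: 62/95 ≈ 0.65263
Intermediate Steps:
D = 164
K(g) = -3 + (164 + g)/(-92 + g) (K(g) = -3 + (g + 164)/(g - 92) = -3 + (164 + g)/(-92 + g))
-K(282) = -2*(220 - 1*282)/(-92 + 282) = -2*(220 - 282)/190 = -2*(-62)/190 = -1*(-62/95) = 62/95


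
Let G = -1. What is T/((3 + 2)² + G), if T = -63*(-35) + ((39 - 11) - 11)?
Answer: 1111/12 ≈ 92.583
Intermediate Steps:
T = 2222 (T = 2205 + (28 - 11) = 2205 + 17 = 2222)
T/((3 + 2)² + G) = 2222/((3 + 2)² - 1) = 2222/(5² - 1) = 2222/(25 - 1) = 2222/24 = 2222*(1/24) = 1111/12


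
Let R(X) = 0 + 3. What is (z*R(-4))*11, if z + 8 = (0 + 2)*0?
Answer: -264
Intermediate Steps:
R(X) = 3
z = -8 (z = -8 + (0 + 2)*0 = -8 + 2*0 = -8 + 0 = -8)
(z*R(-4))*11 = -8*3*11 = -24*11 = -264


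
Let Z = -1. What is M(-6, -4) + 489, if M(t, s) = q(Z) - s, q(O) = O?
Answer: 492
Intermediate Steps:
M(t, s) = -1 - s
M(-6, -4) + 489 = (-1 - 1*(-4)) + 489 = (-1 + 4) + 489 = 3 + 489 = 492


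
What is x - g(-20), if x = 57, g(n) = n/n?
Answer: 56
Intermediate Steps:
g(n) = 1
x - g(-20) = 57 - 1*1 = 57 - 1 = 56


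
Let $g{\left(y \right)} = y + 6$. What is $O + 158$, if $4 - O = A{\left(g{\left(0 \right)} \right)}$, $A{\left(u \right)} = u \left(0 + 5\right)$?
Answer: $132$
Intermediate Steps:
$g{\left(y \right)} = 6 + y$
$A{\left(u \right)} = 5 u$ ($A{\left(u \right)} = u 5 = 5 u$)
$O = -26$ ($O = 4 - 5 \left(6 + 0\right) = 4 - 5 \cdot 6 = 4 - 30 = -26$)
$O + 158 = -26 + 158 = 132$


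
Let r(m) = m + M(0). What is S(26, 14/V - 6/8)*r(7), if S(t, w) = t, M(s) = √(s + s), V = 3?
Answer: 182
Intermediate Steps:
M(s) = √2*√s (M(s) = √(2*s) = √2*√s)
r(m) = m (r(m) = m + √2*√0 = m + √2*0 = m + 0 = m)
S(26, 14/V - 6/8)*r(7) = 26*7 = 182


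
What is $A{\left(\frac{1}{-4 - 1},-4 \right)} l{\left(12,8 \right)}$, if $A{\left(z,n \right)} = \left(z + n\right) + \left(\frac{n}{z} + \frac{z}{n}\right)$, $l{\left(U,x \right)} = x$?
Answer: $\frac{634}{5} \approx 126.8$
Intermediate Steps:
$A{\left(z,n \right)} = n + z + \frac{n}{z} + \frac{z}{n}$ ($A{\left(z,n \right)} = \left(n + z\right) + \left(\frac{n}{z} + \frac{z}{n}\right) = n + z + \frac{n}{z} + \frac{z}{n}$)
$A{\left(\frac{1}{-4 - 1},-4 \right)} l{\left(12,8 \right)} = \left(-4 + \frac{1}{-4 - 1} - \frac{4}{\frac{1}{-4 - 1}} + \frac{1}{\left(-4 - 1\right) \left(-4\right)}\right) 8 = \left(-4 + \frac{1}{-5} - \frac{4}{\frac{1}{-5}} + \frac{1}{-5} \left(- \frac{1}{4}\right)\right) 8 = \left(-4 - \frac{1}{5} - \frac{4}{- \frac{1}{5}} - - \frac{1}{20}\right) 8 = \left(-4 - \frac{1}{5} - -20 + \frac{1}{20}\right) 8 = \left(-4 - \frac{1}{5} + 20 + \frac{1}{20}\right) 8 = \frac{317}{20} \cdot 8 = \frac{634}{5}$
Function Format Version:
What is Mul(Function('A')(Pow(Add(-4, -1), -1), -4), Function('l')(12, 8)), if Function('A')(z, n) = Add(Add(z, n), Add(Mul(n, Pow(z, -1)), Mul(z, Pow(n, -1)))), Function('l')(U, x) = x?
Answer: Rational(634, 5) ≈ 126.80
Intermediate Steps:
Function('A')(z, n) = Add(n, z, Mul(n, Pow(z, -1)), Mul(z, Pow(n, -1))) (Function('A')(z, n) = Add(Add(n, z), Add(Mul(n, Pow(z, -1)), Mul(z, Pow(n, -1)))) = Add(n, z, Mul(n, Pow(z, -1)), Mul(z, Pow(n, -1))))
Mul(Function('A')(Pow(Add(-4, -1), -1), -4), Function('l')(12, 8)) = Mul(Add(-4, Pow(Add(-4, -1), -1), Mul(-4, Pow(Pow(Add(-4, -1), -1), -1)), Mul(Pow(Add(-4, -1), -1), Pow(-4, -1))), 8) = Mul(Add(-4, Pow(-5, -1), Mul(-4, Pow(Pow(-5, -1), -1)), Mul(Pow(-5, -1), Rational(-1, 4))), 8) = Mul(Add(-4, Rational(-1, 5), Mul(-4, Pow(Rational(-1, 5), -1)), Mul(Rational(-1, 5), Rational(-1, 4))), 8) = Mul(Add(-4, Rational(-1, 5), Mul(-4, -5), Rational(1, 20)), 8) = Mul(Add(-4, Rational(-1, 5), 20, Rational(1, 20)), 8) = Mul(Rational(317, 20), 8) = Rational(634, 5)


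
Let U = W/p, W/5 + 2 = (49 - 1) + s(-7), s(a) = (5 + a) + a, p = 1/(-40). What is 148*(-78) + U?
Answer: -18944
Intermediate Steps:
p = -1/40 ≈ -0.025000
s(a) = 5 + 2*a
W = 185 (W = -10 + 5*((49 - 1) + (5 + 2*(-7))) = -10 + 5*(48 + (5 - 14)) = -10 + 5*(48 - 9) = -10 + 5*39 = -10 + 195 = 185)
U = -7400 (U = 185/(-1/40) = 185*(-40) = -7400)
148*(-78) + U = 148*(-78) - 7400 = -11544 - 7400 = -18944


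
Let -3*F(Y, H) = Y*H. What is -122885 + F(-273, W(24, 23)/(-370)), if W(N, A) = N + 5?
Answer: -45470089/370 ≈ -1.2289e+5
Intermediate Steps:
W(N, A) = 5 + N
F(Y, H) = -H*Y/3 (F(Y, H) = -Y*H/3 = -H*Y/3)
-122885 + F(-273, W(24, 23)/(-370)) = -122885 - ⅓*(5 + 24)/(-370)*(-273) = -122885 - ⅓*29*(-1/370)*(-273) = -122885 - ⅓*(-29/370)*(-273) = -122885 - 2639/370 = -45470089/370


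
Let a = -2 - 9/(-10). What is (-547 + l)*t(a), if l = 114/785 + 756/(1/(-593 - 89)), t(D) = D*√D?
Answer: 4456859011*I*√110/78500 ≈ 5.9546e+5*I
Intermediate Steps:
a = -11/10 (a = -2 - 9*(-⅒) = -2 + 9/10 = -11/10 ≈ -1.1000)
t(D) = D^(3/2)
l = -404739606/785 (l = 114*(1/785) + 756/(1/(-682)) = 114/785 + 756/(-1/682) = 114/785 + 756*(-682) = 114/785 - 515592 = -404739606/785 ≈ -5.1559e+5)
(-547 + l)*t(a) = (-547 - 404739606/785)*(-11/10)^(3/2) = -(-4456859011)*I*√110/78500 = 4456859011*I*√110/78500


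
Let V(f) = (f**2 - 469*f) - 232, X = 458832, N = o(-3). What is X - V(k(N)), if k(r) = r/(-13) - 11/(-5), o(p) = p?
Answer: 1944337066/4225 ≈ 4.6020e+5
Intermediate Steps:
N = -3
k(r) = 11/5 - r/13 (k(r) = r*(-1/13) - 11*(-1/5) = -r/13 + 11/5 = 11/5 - r/13)
V(f) = -232 + f**2 - 469*f
X - V(k(N)) = 458832 - (-232 + (11/5 - 1/13*(-3))**2 - 469*(11/5 - 1/13*(-3))) = 458832 - (-232 + (11/5 + 3/13)**2 - 469*(11/5 + 3/13)) = 458832 - (-232 + (158/65)**2 - 469*158/65) = 458832 - (-232 + 24964/4225 - 74102/65) = 458832 - 1*(-5771866/4225) = 458832 + 5771866/4225 = 1944337066/4225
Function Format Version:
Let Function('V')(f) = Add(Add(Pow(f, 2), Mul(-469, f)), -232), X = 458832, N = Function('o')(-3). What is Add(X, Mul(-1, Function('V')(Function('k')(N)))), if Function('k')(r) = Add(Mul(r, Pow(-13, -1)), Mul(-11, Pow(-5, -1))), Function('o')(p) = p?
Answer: Rational(1944337066, 4225) ≈ 4.6020e+5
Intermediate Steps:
N = -3
Function('k')(r) = Add(Rational(11, 5), Mul(Rational(-1, 13), r)) (Function('k')(r) = Add(Mul(r, Rational(-1, 13)), Mul(-11, Rational(-1, 5))) = Add(Mul(Rational(-1, 13), r), Rational(11, 5)) = Add(Rational(11, 5), Mul(Rational(-1, 13), r)))
Function('V')(f) = Add(-232, Pow(f, 2), Mul(-469, f))
Add(X, Mul(-1, Function('V')(Function('k')(N)))) = Add(458832, Mul(-1, Add(-232, Pow(Add(Rational(11, 5), Mul(Rational(-1, 13), -3)), 2), Mul(-469, Add(Rational(11, 5), Mul(Rational(-1, 13), -3)))))) = Add(458832, Mul(-1, Add(-232, Pow(Add(Rational(11, 5), Rational(3, 13)), 2), Mul(-469, Add(Rational(11, 5), Rational(3, 13)))))) = Add(458832, Mul(-1, Add(-232, Pow(Rational(158, 65), 2), Mul(-469, Rational(158, 65))))) = Add(458832, Mul(-1, Add(-232, Rational(24964, 4225), Rational(-74102, 65)))) = Add(458832, Mul(-1, Rational(-5771866, 4225))) = Add(458832, Rational(5771866, 4225)) = Rational(1944337066, 4225)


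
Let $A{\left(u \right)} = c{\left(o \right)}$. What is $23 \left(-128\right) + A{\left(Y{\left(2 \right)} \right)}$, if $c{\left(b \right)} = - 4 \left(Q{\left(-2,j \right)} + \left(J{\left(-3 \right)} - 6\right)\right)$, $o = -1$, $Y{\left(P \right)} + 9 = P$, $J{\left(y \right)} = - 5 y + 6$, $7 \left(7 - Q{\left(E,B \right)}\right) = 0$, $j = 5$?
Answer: $-3032$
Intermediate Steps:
$Q{\left(E,B \right)} = 7$ ($Q{\left(E,B \right)} = 7 - 0 = 7 + 0 = 7$)
$J{\left(y \right)} = 6 - 5 y$
$Y{\left(P \right)} = -9 + P$
$c{\left(b \right)} = -88$ ($c{\left(b \right)} = - 4 \left(7 + \left(\left(6 - -15\right) - 6\right)\right) = - 4 \left(7 + \left(\left(6 + 15\right) - 6\right)\right) = - 4 \left(7 + \left(21 - 6\right)\right) = - 4 \left(7 + 15\right) = \left(-4\right) 22 = -88$)
$A{\left(u \right)} = -88$
$23 \left(-128\right) + A{\left(Y{\left(2 \right)} \right)} = 23 \left(-128\right) - 88 = -2944 - 88 = -3032$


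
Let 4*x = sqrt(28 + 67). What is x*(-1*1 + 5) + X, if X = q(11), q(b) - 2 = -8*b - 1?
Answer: -87 + sqrt(95) ≈ -77.253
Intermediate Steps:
q(b) = 1 - 8*b (q(b) = 2 + (-8*b - 1) = 2 + (-1 - 8*b) = 1 - 8*b)
X = -87 (X = 1 - 8*11 = 1 - 88 = -87)
x = sqrt(95)/4 (x = sqrt(28 + 67)/4 = sqrt(95)/4 ≈ 2.4367)
x*(-1*1 + 5) + X = (sqrt(95)/4)*(-1*1 + 5) - 87 = (sqrt(95)/4)*(-1 + 5) - 87 = (sqrt(95)/4)*4 - 87 = sqrt(95) - 87 = -87 + sqrt(95)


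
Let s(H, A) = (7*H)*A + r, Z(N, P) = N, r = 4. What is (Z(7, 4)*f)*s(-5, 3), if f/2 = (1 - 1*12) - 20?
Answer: 43834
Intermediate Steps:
s(H, A) = 4 + 7*A*H (s(H, A) = (7*H)*A + 4 = 7*A*H + 4 = 4 + 7*A*H)
f = -62 (f = 2*((1 - 1*12) - 20) = 2*((1 - 12) - 20) = 2*(-11 - 20) = 2*(-31) = -62)
(Z(7, 4)*f)*s(-5, 3) = (7*(-62))*(4 + 7*3*(-5)) = -434*(4 - 105) = -434*(-101) = 43834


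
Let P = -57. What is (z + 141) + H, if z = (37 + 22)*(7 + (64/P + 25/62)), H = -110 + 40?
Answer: 1560419/3534 ≈ 441.54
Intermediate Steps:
H = -70
z = 1309505/3534 (z = (37 + 22)*(7 + (64/(-57) + 25/62)) = 59*(7 + (64*(-1/57) + 25*(1/62))) = 59*(7 + (-64/57 + 25/62)) = 59*(7 - 2543/3534) = 59*(22195/3534) = 1309505/3534 ≈ 370.54)
(z + 141) + H = (1309505/3534 + 141) - 70 = 1807799/3534 - 70 = 1560419/3534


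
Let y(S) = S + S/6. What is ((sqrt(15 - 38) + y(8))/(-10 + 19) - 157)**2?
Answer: 17732314/729 - 8422*I*sqrt(23)/243 ≈ 24324.0 - 166.22*I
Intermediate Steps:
y(S) = 7*S/6 (y(S) = S + S*(1/6) = S + S/6 = 7*S/6)
((sqrt(15 - 38) + y(8))/(-10 + 19) - 157)**2 = ((sqrt(15 - 38) + (7/6)*8)/(-10 + 19) - 157)**2 = ((sqrt(-23) + 28/3)/9 - 157)**2 = ((I*sqrt(23) + 28/3)*(1/9) - 157)**2 = ((28/3 + I*sqrt(23))*(1/9) - 157)**2 = ((28/27 + I*sqrt(23)/9) - 157)**2 = (-4211/27 + I*sqrt(23)/9)**2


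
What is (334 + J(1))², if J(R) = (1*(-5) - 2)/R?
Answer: 106929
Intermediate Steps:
J(R) = -7/R (J(R) = (-5 - 2)/R = -7/R)
(334 + J(1))² = (334 - 7/1)² = (334 - 7*1)² = (334 - 7)² = 327² = 106929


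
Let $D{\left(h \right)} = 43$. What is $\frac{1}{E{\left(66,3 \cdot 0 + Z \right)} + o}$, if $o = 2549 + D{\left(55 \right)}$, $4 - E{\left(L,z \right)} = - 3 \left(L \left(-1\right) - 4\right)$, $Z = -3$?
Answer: $\frac{1}{2386} \approx 0.00041911$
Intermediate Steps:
$E{\left(L,z \right)} = -8 - 3 L$ ($E{\left(L,z \right)} = 4 - - 3 \left(L \left(-1\right) - 4\right) = 4 - - 3 \left(- L - 4\right) = 4 - - 3 \left(-4 - L\right) = 4 - \left(12 + 3 L\right) = -8 - 3 L$)
$o = 2592$ ($o = 2549 + 43 = 2592$)
$\frac{1}{E{\left(66,3 \cdot 0 + Z \right)} + o} = \frac{1}{\left(-8 - 198\right) + 2592} = \frac{1}{-206 + 2592} = \frac{1}{2386}$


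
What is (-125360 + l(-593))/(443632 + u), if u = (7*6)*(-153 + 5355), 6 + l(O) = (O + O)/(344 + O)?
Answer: -7803737/41216721 ≈ -0.18933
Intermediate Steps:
l(O) = -6 + 2*O/(344 + O) (l(O) = -6 + (O + O)/(344 + O) = -6 + (2*O)/(344 + O) = -6 + 2*O/(344 + O))
u = 218484 (u = 42*5202 = 218484)
(-125360 + l(-593))/(443632 + u) = (-125360 + 4*(-516 - 1*(-593))/(344 - 593))/(443632 + 218484) = (-125360 + 4*(-516 + 593)/(-249))/662116 = (-125360 + 4*(-1/249)*77)*(1/662116) = (-125360 - 308/249)*(1/662116) = -31214948/249*1/662116 = -7803737/41216721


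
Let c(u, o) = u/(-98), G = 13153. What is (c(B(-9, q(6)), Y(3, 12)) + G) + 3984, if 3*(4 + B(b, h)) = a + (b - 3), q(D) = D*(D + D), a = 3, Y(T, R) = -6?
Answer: 239919/14 ≈ 17137.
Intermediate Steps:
q(D) = 2*D² (q(D) = D*(2*D) = 2*D²)
B(b, h) = -4 + b/3 (B(b, h) = -4 + (3 + (b - 3))/3 = -4 + (3 + (-3 + b))/3 = -4 + b/3)
c(u, o) = -u/98 (c(u, o) = u*(-1/98) = -u/98)
(c(B(-9, q(6)), Y(3, 12)) + G) + 3984 = (-(-4 + (⅓)*(-9))/98 + 13153) + 3984 = (-(-4 - 3)/98 + 13153) + 3984 = (-1/98*(-7) + 13153) + 3984 = (1/14 + 13153) + 3984 = 184143/14 + 3984 = 239919/14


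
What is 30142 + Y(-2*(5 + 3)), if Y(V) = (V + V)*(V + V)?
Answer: 31166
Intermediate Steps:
Y(V) = 4*V² (Y(V) = (2*V)*(2*V) = 4*V²)
30142 + Y(-2*(5 + 3)) = 30142 + 4*(-2*(5 + 3))² = 30142 + 4*(-2*8)² = 30142 + 4*(-16)² = 30142 + 4*256 = 30142 + 1024 = 31166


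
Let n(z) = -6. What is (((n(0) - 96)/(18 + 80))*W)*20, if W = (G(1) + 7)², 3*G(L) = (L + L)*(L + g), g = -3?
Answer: -98260/147 ≈ -668.44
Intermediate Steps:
G(L) = 2*L*(-3 + L)/3 (G(L) = ((L + L)*(L - 3))/3 = ((2*L)*(-3 + L))/3 = (2*L*(-3 + L))/3 = 2*L*(-3 + L)/3)
W = 289/9 (W = ((⅔)*1*(-3 + 1) + 7)² = ((⅔)*1*(-2) + 7)² = (-4/3 + 7)² = (17/3)² = 289/9 ≈ 32.111)
(((n(0) - 96)/(18 + 80))*W)*20 = (((-6 - 96)/(18 + 80))*(289/9))*20 = (-102/98*(289/9))*20 = (-102*1/98*(289/9))*20 = -51/49*289/9*20 = -4913/147*20 = -98260/147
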